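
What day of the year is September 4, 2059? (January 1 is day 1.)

247

Days in months before September: 31 + 28 + 31 + 30 + 31 + 30 + 31 + 31 = 243.
Plus 4 days into September → day 247.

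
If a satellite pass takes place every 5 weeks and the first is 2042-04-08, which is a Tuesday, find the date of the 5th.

2042-08-26

The 5th occurrence is 4 intervals after the first: 4 × 35 = 140 days after 2042-04-08.
April has 30 days — 22 days to the end of April leaves 118.
May has 31 days (87 left).
June has 30 days (57 left).
July has 31 days (26 left).
26 days into August → 2042-08-26.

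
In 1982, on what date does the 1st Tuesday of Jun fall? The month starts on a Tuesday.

Jun 1982 begins on a Tuesday, so the first Tuesday is Jun 1.

Jun 1, 1982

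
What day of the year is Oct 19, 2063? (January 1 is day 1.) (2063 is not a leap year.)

Days in months before Oct: 31 + 28 + 31 + 30 + 31 + 30 + 31 + 31 + 30 = 273.
Plus 19 days into Oct → day 292.

292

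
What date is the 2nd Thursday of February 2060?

The first Thursday of February 2060 is February 5.
The 2nd Thursday is 1 weeks later: 5 + 7 = 12.

February 12, 2060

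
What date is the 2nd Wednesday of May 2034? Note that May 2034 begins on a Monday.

10 May 2034

May 2034 begins on a Monday, so the first Wednesday is May 3 (2 days later).
The 2nd Wednesday is 1 weeks later: 3 + 7 = 10.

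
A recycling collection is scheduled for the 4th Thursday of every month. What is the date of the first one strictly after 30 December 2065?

December 2065 starts on a Tuesday; its first Thursday is the 3rd, so the 4th Thursday is the 24th — 24 December 2065.
That is not after 30 December 2065, so look at January 2066.
January 2066 starts on a Friday; its first Thursday is the 7th, so the 4th Thursday is the 28th — 28 January 2066.

28 January 2066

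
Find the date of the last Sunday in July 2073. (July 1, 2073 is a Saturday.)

July 2073 begins on a Saturday, so the first Sunday is July 2 (1 day later).
July 2073 has 31 days. Adding weeks: 2, 9, 16, 23, 30 — the last one ≤ 31 is the 30th.

July 30, 2073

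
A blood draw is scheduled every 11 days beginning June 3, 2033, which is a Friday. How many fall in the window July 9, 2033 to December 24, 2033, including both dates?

Occurrences land 11·i days after June 3, 2033 for i = 0, 1, 2, …
July 9, 2033 is 36 days after the start; 36 ÷ 11 = 3 remainder 3; since the remainder is 3, round up to i = 4. First occurrence in the window: #5 on July 17, 2033 (4×11 = 44 days in).
December 24, 2033 is 204 days after the start; 204 ÷ 11 = 18 remainder 6. Last occurrence in the window: #19 on December 18, 2033.
Occurrences #5 through #19: 15 in total.

15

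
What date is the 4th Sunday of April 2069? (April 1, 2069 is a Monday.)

28 April 2069

April 2069 begins on a Monday, so the first Sunday is April 7 (6 days later).
The 4th Sunday is 3 weeks later: 7 + 21 = 28.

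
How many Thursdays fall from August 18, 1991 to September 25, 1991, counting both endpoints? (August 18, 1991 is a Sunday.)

5

August 18, 1991 is a Sunday; the first Thursday on or after it is August 22, 1991 (4 days later).
From August 22, 1991 to September 25, 1991: 9 + 25 = 34 days (rest of August, September).
34 ÷ 7 = 4 full weeks with remainder 6, so 4 more Thursdays after the first → 5.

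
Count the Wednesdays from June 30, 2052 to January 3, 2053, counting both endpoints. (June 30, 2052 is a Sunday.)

27

June 30, 2052 is a Sunday; the first Wednesday on or after it is July 3, 2052 (3 days later).
From July 3, 2052 to January 3, 2053: 28 + 31 + 30 + 31 + 30 + 31 + 3 = 184 days (rest of July, August, September, October, November, December, January).
184 ÷ 7 = 26 full weeks with remainder 2, so 26 more Wednesdays after the first → 27.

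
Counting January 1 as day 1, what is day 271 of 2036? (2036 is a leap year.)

September 27, 2036

January has 31 days (271 − 31 = 240 remain).
February has 29 days (240 − 29 = 211 remain).
March has 31 days (211 − 31 = 180 remain).
April has 30 days (180 − 30 = 150 remain).
May has 31 days (150 − 31 = 119 remain).
June has 30 days (119 − 30 = 89 remain).
July has 31 days (89 − 31 = 58 remain).
August has 31 days (58 − 31 = 27 remain).
27 into September → September 27.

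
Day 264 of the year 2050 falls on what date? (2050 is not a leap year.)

January has 31 days (264 − 31 = 233 remain).
February has 28 days (233 − 28 = 205 remain).
March has 31 days (205 − 31 = 174 remain).
April has 30 days (174 − 30 = 144 remain).
May has 31 days (144 − 31 = 113 remain).
June has 30 days (113 − 30 = 83 remain).
July has 31 days (83 − 31 = 52 remain).
August has 31 days (52 − 31 = 21 remain).
21 into September → September 21.

2050-09-21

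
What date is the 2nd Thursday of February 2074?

February 2074 begins on a Thursday, so the first Thursday is February 1.
The 2nd Thursday is 1 weeks later: 1 + 7 = 8.

8 February 2074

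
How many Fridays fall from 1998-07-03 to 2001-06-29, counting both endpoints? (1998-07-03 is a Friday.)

157

1998-07-03 is a Friday; the first Friday on or after it is 1998-07-03.
From 1998-07-03 to 2001-06-29: 181 + 365 + 366 + 180 = 1092 days (rest of 1998, 1999, 2000, to 2001-06-29 in 2001).
1092 ÷ 7 = 156 full weeks with remainder 0, so 156 more Fridays after the first → 157.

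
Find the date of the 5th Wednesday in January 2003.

29 January 2003

January 2003 begins on a Wednesday, so the first Wednesday is January 1.
The 5th Wednesday is 4 weeks later: 1 + 28 = 29.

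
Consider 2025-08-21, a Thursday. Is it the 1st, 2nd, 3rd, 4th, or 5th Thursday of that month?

Day 21 falls in week ⌈21/7⌉ of the month.
Days 1–7 hold the 1st Thursday, 8–14 the 2nd, 15–21 the 3rd, 22–28 the 4th, 29–31 the 5th.
21 is in the range for the 3rd.

3rd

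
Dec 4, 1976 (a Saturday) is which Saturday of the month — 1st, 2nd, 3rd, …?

Day 4 falls in week ⌈4/7⌉ of the month.
Days 1–7 hold the 1st Saturday, 8–14 the 2nd, 15–21 the 3rd, 22–28 the 4th, 29–31 the 5th.
4 is in the range for the 1st.

1st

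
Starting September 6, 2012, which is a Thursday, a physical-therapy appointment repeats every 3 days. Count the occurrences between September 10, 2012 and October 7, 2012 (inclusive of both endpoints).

Occurrences land 3·i days after September 6, 2012 for i = 0, 1, 2, …
September 10, 2012 is 4 days after the start; 4 ÷ 3 = 1 remainder 1; since the remainder is 1, round up to i = 2. First occurrence in the window: #3 on September 12, 2012 (2×3 = 6 days in).
October 7, 2012 is 31 days after the start; 31 ÷ 3 = 10 remainder 1. Last occurrence in the window: #11 on October 6, 2012.
Occurrences #3 through #11: 9 in total.

9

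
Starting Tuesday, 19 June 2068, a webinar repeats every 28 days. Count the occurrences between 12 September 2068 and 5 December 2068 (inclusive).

Occurrences land 28·i days after 19 June 2068 for i = 0, 1, 2, …
12 September 2068 is 85 days after the start; 85 ÷ 28 = 3 remainder 1; since the remainder is 1, round up to i = 4. First occurrence in the window: #5 on 9 October 2068 (4×28 = 112 days in).
5 December 2068 is 169 days after the start; 169 ÷ 28 = 6 remainder 1. Last occurrence in the window: #7 on 4 December 2068.
Occurrences #5 through #7: 3 in total.

3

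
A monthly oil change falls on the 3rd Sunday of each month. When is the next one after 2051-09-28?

September 2051 starts on a Friday; its first Sunday is the 3rd, so the 3rd Sunday is the 17th — 2051-09-17.
That is not after 2051-09-28, so look at October 2051.
October 2051 starts on a Sunday; its first Sunday is the 1st, so the 3rd Sunday is the 15th — 2051-10-15.

2051-10-15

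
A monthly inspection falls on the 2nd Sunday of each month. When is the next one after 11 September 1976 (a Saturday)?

12 September 1976

September 1976 starts on a Wednesday; its first Sunday is the 5th, so the 2nd Sunday is the 12th — 12 September 1976.
12 September 1976 is after 11 September 1976, so that is the next one.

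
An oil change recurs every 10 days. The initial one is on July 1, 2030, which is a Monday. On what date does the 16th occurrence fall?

The 16th occurrence is 15 intervals after the first: 15 × 10 = 150 days after July 1, 2030.
July has 31 days — 30 days to the end of July leaves 120.
August has 31 days (89 left).
September has 30 days (59 left).
October has 31 days (28 left).
28 days into November → November 28, 2030.

November 28, 2030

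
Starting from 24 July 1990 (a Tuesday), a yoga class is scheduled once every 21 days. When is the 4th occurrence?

The 4th occurrence is 3 intervals after the first: 3 × 21 = 63 days after 24 July 1990.
July has 31 days — 7 days to the end of July leaves 56.
August has 31 days (25 left).
25 days into September → 25 September 1990.

25 September 1990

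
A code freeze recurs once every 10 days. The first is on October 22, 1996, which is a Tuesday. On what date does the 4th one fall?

The 4th occurrence is 3 intervals after the first: 3 × 10 = 30 days after October 22, 1996.
October has 31 days — 9 days to the end of October leaves 21.
21 days into November → November 21, 1996.

November 21, 1996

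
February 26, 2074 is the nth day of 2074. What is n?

Days in months before February: 31 = 31.
Plus 26 days into February → day 57.

57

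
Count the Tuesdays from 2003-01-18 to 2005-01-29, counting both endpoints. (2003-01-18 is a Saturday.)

106

2003-01-18 is a Saturday; the first Tuesday on or after it is 2003-01-21 (3 days later).
From 2003-01-21 to 2005-01-29: 344 + 366 + 29 = 739 days (rest of 2003, 2004, to 2005-01-29 in 2005).
739 ÷ 7 = 105 full weeks with remainder 4, so 105 more Tuesdays after the first → 106.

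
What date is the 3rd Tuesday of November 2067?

The first Tuesday of November 2067 is November 1.
The 3rd Tuesday is 2 weeks later: 1 + 14 = 15.

2067-11-15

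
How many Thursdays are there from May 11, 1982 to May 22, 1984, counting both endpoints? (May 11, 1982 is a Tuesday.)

106

May 11, 1982 is a Tuesday; the first Thursday on or after it is May 13, 1982 (2 days later).
From May 13, 1982 to May 22, 1984: 232 + 365 + 143 = 740 days (rest of 1982, 1983, to May 22, 1984 in 1984).
740 ÷ 7 = 105 full weeks with remainder 5, so 105 more Thursdays after the first → 106.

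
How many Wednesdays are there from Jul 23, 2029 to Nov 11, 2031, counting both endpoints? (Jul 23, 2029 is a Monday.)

120

Jul 23, 2029 is a Monday; the first Wednesday on or after it is Jul 25, 2029 (2 days later).
From Jul 25, 2029 to Nov 11, 2031: 159 + 365 + 315 = 839 days (rest of 2029, 2030, to Nov 11, 2031 in 2031).
839 ÷ 7 = 119 full weeks with remainder 6, so 119 more Wednesdays after the first → 120.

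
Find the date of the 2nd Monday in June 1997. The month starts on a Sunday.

9 June 1997

June 1997 begins on a Sunday, so the first Monday is June 2 (1 day later).
The 2nd Monday is 1 weeks later: 2 + 7 = 9.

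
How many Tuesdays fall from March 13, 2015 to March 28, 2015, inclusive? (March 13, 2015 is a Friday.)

2

March 13, 2015 is a Friday; the first Tuesday on or after it is March 17, 2015 (4 days later).
From March 17, 2015 to March 28, 2015 is 28 − 17 = 11 days.
11 ÷ 7 = 1 full weeks with remainder 4, so 1 more Tuesdays after the first → 2.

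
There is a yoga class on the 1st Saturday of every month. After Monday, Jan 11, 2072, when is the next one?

Jan 2072 starts on a Friday, so its 1st Saturday is Jan 2, 2072 (1 day in).
That is not after Jan 11, 2072, so look at Feb 2072.
Feb 2072 starts on a Monday, so its 1st Saturday is Feb 6, 2072 (5 days in).

Feb 6, 2072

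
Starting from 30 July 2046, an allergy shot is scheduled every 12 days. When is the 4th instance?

4 September 2046

The 4th occurrence is 3 intervals after the first: 3 × 12 = 36 days after 30 July 2046.
July has 31 days — 1 day to the end of July leaves 35.
August has 31 days (4 left).
4 days into September → 4 September 2046.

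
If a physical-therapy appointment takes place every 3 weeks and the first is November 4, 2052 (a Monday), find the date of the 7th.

The 7th occurrence is 6 intervals after the first: 6 × 21 = 126 days after November 4, 2052.
November has 30 days — 26 days to the end of November leaves 100.
December has 31 days (69 left).
January has 31 days (38 left).
February has 28 days (10 left).
10 days into March → March 10, 2053.

March 10, 2053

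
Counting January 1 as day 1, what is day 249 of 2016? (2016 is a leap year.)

5 September 2016

January has 31 days (249 − 31 = 218 remain).
February has 29 days (218 − 29 = 189 remain).
March has 31 days (189 − 31 = 158 remain).
April has 30 days (158 − 30 = 128 remain).
May has 31 days (128 − 31 = 97 remain).
June has 30 days (97 − 30 = 67 remain).
July has 31 days (67 − 31 = 36 remain).
August has 31 days (36 − 31 = 5 remain).
5 into September → September 5.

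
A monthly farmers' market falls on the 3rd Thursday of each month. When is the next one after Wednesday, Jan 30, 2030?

Jan 2030 starts on a Tuesday; its first Thursday is the 3rd, so the 3rd Thursday is the 17th — Jan 17, 2030.
That is not after Jan 30, 2030, so look at Feb 2030.
Feb 2030 starts on a Friday; its first Thursday is the 7th, so the 3rd Thursday is the 21st — Feb 21, 2030.

Feb 21, 2030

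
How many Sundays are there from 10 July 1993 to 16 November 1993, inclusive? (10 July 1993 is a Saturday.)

10 July 1993 is a Saturday; the first Sunday on or after it is 11 July 1993 (1 day later).
From 11 July 1993 to 16 November 1993: 20 + 31 + 30 + 31 + 16 = 128 days (rest of July, August, September, October, November).
128 ÷ 7 = 18 full weeks with remainder 2, so 18 more Sundays after the first → 19.

19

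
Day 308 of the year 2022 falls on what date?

2022-11-04

January has 31 days (308 − 31 = 277 remain).
February has 28 days (277 − 28 = 249 remain).
March has 31 days (249 − 31 = 218 remain).
April has 30 days (218 − 30 = 188 remain).
May has 31 days (188 − 31 = 157 remain).
June has 30 days (157 − 30 = 127 remain).
July has 31 days (127 − 31 = 96 remain).
August has 31 days (96 − 31 = 65 remain).
September has 30 days (65 − 30 = 35 remain).
October has 31 days (35 − 31 = 4 remain).
4 into November → November 4.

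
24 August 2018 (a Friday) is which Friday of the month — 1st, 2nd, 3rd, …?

4th

Day 24 falls in week ⌈24/7⌉ of the month.
Days 1–7 hold the 1st Friday, 8–14 the 2nd, 15–21 the 3rd, 22–28 the 4th, 29–31 the 5th.
24 is in the range for the 4th.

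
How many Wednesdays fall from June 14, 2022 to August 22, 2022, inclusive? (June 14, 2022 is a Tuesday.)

10

June 14, 2022 is a Tuesday; the first Wednesday on or after it is June 15, 2022 (1 day later).
From June 15, 2022 to August 22, 2022: 15 + 31 + 22 = 68 days (rest of June, July, August).
68 ÷ 7 = 9 full weeks with remainder 5, so 9 more Wednesdays after the first → 10.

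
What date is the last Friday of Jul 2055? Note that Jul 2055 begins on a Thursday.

Jul 2055 begins on a Thursday, so the first Friday is Jul 2 (1 day later).
Jul 2055 has 31 days. Adding weeks: 2, 9, 16, 23, 30 — the last one ≤ 31 is the 30th.

Jul 30, 2055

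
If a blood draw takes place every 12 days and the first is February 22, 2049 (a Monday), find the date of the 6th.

April 23, 2049

The 6th occurrence is 5 intervals after the first: 5 × 12 = 60 days after February 22, 2049.
February has 28 days — 6 days to the end of February leaves 54.
March has 31 days (23 left).
23 days into April → April 23, 2049.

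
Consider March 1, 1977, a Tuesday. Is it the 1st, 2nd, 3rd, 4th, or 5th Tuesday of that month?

Day 1 falls in week ⌈1/7⌉ of the month.
Days 1–7 hold the 1st Tuesday, 8–14 the 2nd, 15–21 the 3rd, 22–28 the 4th, 29–31 the 5th.
1 is in the range for the 1st.

1st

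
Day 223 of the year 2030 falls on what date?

January has 31 days (223 − 31 = 192 remain).
February has 28 days (192 − 28 = 164 remain).
March has 31 days (164 − 31 = 133 remain).
April has 30 days (133 − 30 = 103 remain).
May has 31 days (103 − 31 = 72 remain).
June has 30 days (72 − 30 = 42 remain).
July has 31 days (42 − 31 = 11 remain).
11 into August → August 11.

2030-08-11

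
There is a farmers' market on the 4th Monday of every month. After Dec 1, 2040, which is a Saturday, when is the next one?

Dec 2040 starts on a Saturday; its first Monday is the 3rd, so the 4th Monday is the 24th — Dec 24, 2040.
Dec 24, 2040 is after Dec 1, 2040, so that is the next one.

Dec 24, 2040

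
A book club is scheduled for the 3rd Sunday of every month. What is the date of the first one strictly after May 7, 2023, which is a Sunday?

May 2023 starts on a Monday; its first Sunday is the 7th, so the 3rd Sunday is the 21st — May 21, 2023.
May 21, 2023 is after May 7, 2023, so that is the next one.

May 21, 2023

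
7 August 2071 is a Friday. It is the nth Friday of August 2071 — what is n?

1st

Day 7 falls in week ⌈7/7⌉ of the month.
Days 1–7 hold the 1st Friday, 8–14 the 2nd, 15–21 the 3rd, 22–28 the 4th, 29–31 the 5th.
7 is in the range for the 1st.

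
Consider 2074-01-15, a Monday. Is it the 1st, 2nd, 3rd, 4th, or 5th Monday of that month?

Day 15 falls in week ⌈15/7⌉ of the month.
Days 1–7 hold the 1st Monday, 8–14 the 2nd, 15–21 the 3rd, 22–28 the 4th, 29–31 the 5th.
15 is in the range for the 3rd.

3rd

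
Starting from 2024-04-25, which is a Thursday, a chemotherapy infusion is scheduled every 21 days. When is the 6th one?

The 6th occurrence is 5 intervals after the first: 5 × 21 = 105 days after 2024-04-25.
April has 30 days — 5 days to the end of April leaves 100.
May has 31 days (69 left).
June has 30 days (39 left).
July has 31 days (8 left).
8 days into August → 2024-08-08.

2024-08-08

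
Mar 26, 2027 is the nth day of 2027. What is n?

85

Days in months before Mar: 31 + 28 = 59.
Plus 26 days into Mar → day 85.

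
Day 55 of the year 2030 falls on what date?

February 24, 2030

January has 31 days (55 − 31 = 24 remain).
24 into February → February 24.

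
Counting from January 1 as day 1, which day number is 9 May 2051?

129

Days in months before May: 31 + 28 + 31 + 30 = 120.
Plus 9 days into May → day 129.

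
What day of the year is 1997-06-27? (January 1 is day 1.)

Days in months before June: 31 + 28 + 31 + 30 + 31 = 151.
Plus 27 days into June → day 178.

178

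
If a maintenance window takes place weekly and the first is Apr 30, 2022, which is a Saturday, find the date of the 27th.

The 27th occurrence is 26 intervals after the first: 26 × 7 = 182 days after Apr 30, 2022.
Apr has 30 days — 0 days to the end of Apr leaves 182.
May has 31 days (151 left).
Jun has 30 days (121 left).
Jul has 31 days (90 left).
Aug has 31 days (59 left).
Sep has 30 days (29 left).
29 days into Oct → Oct 29, 2022.

Oct 29, 2022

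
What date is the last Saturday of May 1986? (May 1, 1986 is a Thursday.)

May 1986 begins on a Thursday, so the first Saturday is May 3 (2 days later).
May 1986 has 31 days. Adding weeks: 3, 10, 17, 24, 31 — the last one ≤ 31 is the 31st.

31 May 1986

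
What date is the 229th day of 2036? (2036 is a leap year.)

January has 31 days (229 − 31 = 198 remain).
February has 29 days (198 − 29 = 169 remain).
March has 31 days (169 − 31 = 138 remain).
April has 30 days (138 − 30 = 108 remain).
May has 31 days (108 − 31 = 77 remain).
June has 30 days (77 − 30 = 47 remain).
July has 31 days (47 − 31 = 16 remain).
16 into August → August 16.

August 16, 2036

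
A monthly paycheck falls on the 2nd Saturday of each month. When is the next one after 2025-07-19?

2025-08-09

July 2025 starts on a Tuesday; its first Saturday is the 5th, so the 2nd Saturday is the 12th — 2025-07-12.
That is not after 2025-07-19, so look at August 2025.
August 2025 starts on a Friday; its first Saturday is the 2nd, so the 2nd Saturday is the 9th — 2025-08-09.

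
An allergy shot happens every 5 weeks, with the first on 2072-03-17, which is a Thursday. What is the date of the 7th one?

2072-10-13

The 7th occurrence is 6 intervals after the first: 6 × 35 = 210 days after 2072-03-17.
March has 31 days — 14 days to the end of March leaves 196.
April has 30 days (166 left).
May has 31 days (135 left).
June has 30 days (105 left).
July has 31 days (74 left).
August has 31 days (43 left).
September has 30 days (13 left).
13 days into October → 2072-10-13.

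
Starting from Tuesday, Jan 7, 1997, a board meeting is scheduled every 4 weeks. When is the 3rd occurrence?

Mar 4, 1997

The 3rd occurrence is 2 intervals after the first: 2 × 28 = 56 days after Jan 7, 1997.
Jan has 31 days — 24 days to the end of Jan leaves 32.
Feb has 28 days (4 left).
4 days into Mar → Mar 4, 1997.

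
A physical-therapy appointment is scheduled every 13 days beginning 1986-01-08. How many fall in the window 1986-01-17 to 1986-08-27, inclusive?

17

Occurrences land 13·i days after 1986-01-08 for i = 0, 1, 2, …
1986-01-17 is 9 days after the start; 9 ÷ 13 = 0 remainder 9; since the remainder is 9, round up to i = 1. First occurrence in the window: #2 on 1986-01-21 (1×13 = 13 days in).
1986-08-27 is 231 days after the start; 231 ÷ 13 = 17 remainder 10. Last occurrence in the window: #18 on 1986-08-17.
Occurrences #2 through #18: 17 in total.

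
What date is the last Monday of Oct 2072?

Oct 31, 2072

The first Monday of Oct 2072 is Oct 3.
Oct 2072 has 31 days. Adding weeks: 3, 10, 17, 24, 31 — the last one ≤ 31 is the 31st.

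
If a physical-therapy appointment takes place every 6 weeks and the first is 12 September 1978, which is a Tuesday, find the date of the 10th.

The 10th occurrence is 9 intervals after the first: 9 × 42 = 378 days after 12 September 1978.
September has 30 days — 18 days to the end of September leaves 360.
October has 31 days (329 left).
November has 30 days (299 left).
December has 31 days (268 left).
January has 31 days (237 left).
February has 28 days (209 left).
March has 31 days (178 left).
April has 30 days (148 left).
May has 31 days (117 left).
June has 30 days (87 left).
July has 31 days (56 left).
August has 31 days (25 left).
25 days into September → 25 September 1979.

25 September 1979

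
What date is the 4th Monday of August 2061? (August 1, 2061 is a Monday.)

August 2061 begins on a Monday, so the first Monday is August 1.
The 4th Monday is 3 weeks later: 1 + 21 = 22.

22 August 2061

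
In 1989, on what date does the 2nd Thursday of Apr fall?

The first Thursday of Apr 1989 is Apr 6.
The 2nd Thursday is 1 weeks later: 6 + 7 = 13.

Apr 13, 1989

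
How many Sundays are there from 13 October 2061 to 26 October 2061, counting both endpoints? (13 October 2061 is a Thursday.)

2

13 October 2061 is a Thursday; the first Sunday on or after it is 16 October 2061 (3 days later).
From 16 October 2061 to 26 October 2061 is 26 − 16 = 10 days.
10 ÷ 7 = 1 full weeks with remainder 3, so 1 more Sundays after the first → 2.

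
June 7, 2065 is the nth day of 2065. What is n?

Days in months before June: 31 + 28 + 31 + 30 + 31 = 151.
Plus 7 days into June → day 158.

158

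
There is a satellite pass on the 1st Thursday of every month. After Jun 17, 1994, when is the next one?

Jul 7, 1994

Jun 1994 starts on a Wednesday, so its 1st Thursday is Jun 2, 1994 (1 day in).
That is not after Jun 17, 1994, so look at Jul 1994.
Jul 1994 starts on a Friday, so its 1st Thursday is Jul 7, 1994 (6 days in).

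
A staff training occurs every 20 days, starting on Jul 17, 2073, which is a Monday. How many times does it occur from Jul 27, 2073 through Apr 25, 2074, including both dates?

14

Occurrences land 20·i days after Jul 17, 2073 for i = 0, 1, 2, …
Jul 27, 2073 is 10 days after the start; 10 ÷ 20 = 0 remainder 10; since the remainder is 10, round up to i = 1. First occurrence in the window: #2 on Aug 6, 2073 (1×20 = 20 days in).
Apr 25, 2074 is 282 days after the start; 282 ÷ 20 = 14 remainder 2. Last occurrence in the window: #15 on Apr 23, 2074.
Occurrences #2 through #15: 14 in total.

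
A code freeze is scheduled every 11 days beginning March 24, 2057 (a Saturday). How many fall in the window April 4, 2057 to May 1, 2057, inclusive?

3

Occurrences land 11·i days after March 24, 2057 for i = 0, 1, 2, …
April 4, 2057 is 11 days after the start; 11 ÷ 11 = 1 remainder 0. First occurrence in the window: #2 on April 4, 2057 (1×11 = 11 days in).
May 1, 2057 is 38 days after the start; 38 ÷ 11 = 3 remainder 5. Last occurrence in the window: #4 on April 26, 2057.
Occurrences #2 through #4: 3 in total.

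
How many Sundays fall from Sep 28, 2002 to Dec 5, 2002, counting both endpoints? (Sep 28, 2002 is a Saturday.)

Sep 28, 2002 is a Saturday; the first Sunday on or after it is Sep 29, 2002 (1 day later).
From Sep 29, 2002 to Dec 5, 2002: 1 + 31 + 30 + 5 = 67 days (rest of Sep, Oct, Nov, Dec).
67 ÷ 7 = 9 full weeks with remainder 4, so 9 more Sundays after the first → 10.

10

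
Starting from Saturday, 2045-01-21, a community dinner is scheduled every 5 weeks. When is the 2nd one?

The 2nd occurrence is 1 interval after the first: 1 × 35 = 35 days after 2045-01-21.
January has 31 days — 10 days to the end of January leaves 25.
25 days into February → 2045-02-25.

2045-02-25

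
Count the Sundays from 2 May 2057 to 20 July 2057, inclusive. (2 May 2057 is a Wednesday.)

2 May 2057 is a Wednesday; the first Sunday on or after it is 6 May 2057 (4 days later).
From 6 May 2057 to 20 July 2057: 25 + 30 + 20 = 75 days (rest of May, June, July).
75 ÷ 7 = 10 full weeks with remainder 5, so 10 more Sundays after the first → 11.

11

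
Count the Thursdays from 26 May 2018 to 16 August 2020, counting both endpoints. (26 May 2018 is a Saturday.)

116

26 May 2018 is a Saturday; the first Thursday on or after it is 31 May 2018 (5 days later).
From 31 May 2018 to 16 August 2020: 214 + 365 + 229 = 808 days (rest of 2018, 2019, to 16 August 2020 in 2020).
808 ÷ 7 = 115 full weeks with remainder 3, so 115 more Thursdays after the first → 116.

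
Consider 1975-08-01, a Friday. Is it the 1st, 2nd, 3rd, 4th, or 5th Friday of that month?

Day 1 falls in week ⌈1/7⌉ of the month.
Days 1–7 hold the 1st Friday, 8–14 the 2nd, 15–21 the 3rd, 22–28 the 4th, 29–31 the 5th.
1 is in the range for the 1st.

1st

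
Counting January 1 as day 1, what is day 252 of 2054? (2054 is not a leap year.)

2054-09-09

January has 31 days (252 − 31 = 221 remain).
February has 28 days (221 − 28 = 193 remain).
March has 31 days (193 − 31 = 162 remain).
April has 30 days (162 − 30 = 132 remain).
May has 31 days (132 − 31 = 101 remain).
June has 30 days (101 − 30 = 71 remain).
July has 31 days (71 − 31 = 40 remain).
August has 31 days (40 − 31 = 9 remain).
9 into September → September 9.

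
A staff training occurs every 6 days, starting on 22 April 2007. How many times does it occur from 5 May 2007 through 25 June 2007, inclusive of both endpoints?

Occurrences land 6·i days after 22 April 2007 for i = 0, 1, 2, …
5 May 2007 is 13 days after the start; 13 ÷ 6 = 2 remainder 1; since the remainder is 1, round up to i = 3. First occurrence in the window: #4 on 10 May 2007 (3×6 = 18 days in).
25 June 2007 is 64 days after the start; 64 ÷ 6 = 10 remainder 4. Last occurrence in the window: #11 on 21 June 2007.
Occurrences #4 through #11: 8 in total.

8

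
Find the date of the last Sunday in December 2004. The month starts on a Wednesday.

December 2004 begins on a Wednesday, so the first Sunday is December 5 (4 days later).
December 2004 has 31 days. Adding weeks: 5, 12, 19, 26 — the last one ≤ 31 is the 26th.

December 26, 2004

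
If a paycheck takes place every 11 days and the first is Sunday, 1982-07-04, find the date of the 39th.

1983-08-26

The 39th occurrence is 38 intervals after the first: 38 × 11 = 418 days after 1982-07-04.
July has 31 days — 27 days to the end of July leaves 391.
August has 31 days (360 left).
September has 30 days (330 left).
October has 31 days (299 left).
November has 30 days (269 left).
December has 31 days (238 left).
January has 31 days (207 left).
February has 28 days (179 left).
March has 31 days (148 left).
April has 30 days (118 left).
May has 31 days (87 left).
June has 30 days (57 left).
July has 31 days (26 left).
26 days into August → 1983-08-26.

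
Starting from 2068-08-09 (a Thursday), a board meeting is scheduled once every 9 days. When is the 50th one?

2069-10-24

The 50th occurrence is 49 intervals after the first: 49 × 9 = 441 days after 2068-08-09.
August has 31 days — 22 days to the end of August leaves 419.
From end of August to end of 2068 is 122 days (297 left).
January has 31 days (266 left).
February has 28 days (238 left).
March has 31 days (207 left).
April has 30 days (177 left).
May has 31 days (146 left).
June has 30 days (116 left).
July has 31 days (85 left).
August has 31 days (54 left).
September has 30 days (24 left).
24 days into October → 2069-10-24.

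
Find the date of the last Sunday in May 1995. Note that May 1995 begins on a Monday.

May 1995 begins on a Monday, so the first Sunday is May 7 (6 days later).
May 1995 has 31 days. Adding weeks: 7, 14, 21, 28 — the last one ≤ 31 is the 28th.

28 May 1995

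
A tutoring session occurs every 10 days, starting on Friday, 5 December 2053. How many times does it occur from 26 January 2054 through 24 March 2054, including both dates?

5

Occurrences land 10·i days after 5 December 2053 for i = 0, 1, 2, …
26 January 2054 is 52 days after the start; 52 ÷ 10 = 5 remainder 2; since the remainder is 2, round up to i = 6. First occurrence in the window: #7 on 3 February 2054 (6×10 = 60 days in).
24 March 2054 is 109 days after the start; 109 ÷ 10 = 10 remainder 9. Last occurrence in the window: #11 on 15 March 2054.
Occurrences #7 through #11: 5 in total.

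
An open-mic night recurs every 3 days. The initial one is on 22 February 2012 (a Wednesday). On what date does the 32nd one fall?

The 32nd occurrence is 31 intervals after the first: 31 × 3 = 93 days after 22 February 2012.
February has 29 days — 7 days to the end of February leaves 86.
March has 31 days (55 left).
April has 30 days (25 left).
25 days into May → 25 May 2012.

25 May 2012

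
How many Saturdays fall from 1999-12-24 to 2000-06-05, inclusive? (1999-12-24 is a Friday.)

1999-12-24 is a Friday; the first Saturday on or after it is 1999-12-25 (1 day later).
From 1999-12-25 to 2000-06-05: 6 + 31 + 29 + 31 + 30 + 31 + 5 = 163 days (rest of December, January, February, March, April, May, June).
163 ÷ 7 = 23 full weeks with remainder 2, so 23 more Saturdays after the first → 24.

24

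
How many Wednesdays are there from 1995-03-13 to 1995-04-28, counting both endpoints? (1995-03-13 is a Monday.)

1995-03-13 is a Monday; the first Wednesday on or after it is 1995-03-15 (2 days later).
From 1995-03-15 to 1995-04-28: 16 + 28 = 44 days (rest of March, April).
44 ÷ 7 = 6 full weeks with remainder 2, so 6 more Wednesdays after the first → 7.

7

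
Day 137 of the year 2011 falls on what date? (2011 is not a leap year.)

January has 31 days (137 − 31 = 106 remain).
February has 28 days (106 − 28 = 78 remain).
March has 31 days (78 − 31 = 47 remain).
April has 30 days (47 − 30 = 17 remain).
17 into May → May 17.

17 May 2011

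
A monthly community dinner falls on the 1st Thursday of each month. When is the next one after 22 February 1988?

February 1988 starts on a Monday, so its 1st Thursday is 4 February 1988 (3 days in).
That is not after 22 February 1988, so look at March 1988.
March 1988 starts on a Tuesday, so its 1st Thursday is 3 March 1988 (2 days in).

3 March 1988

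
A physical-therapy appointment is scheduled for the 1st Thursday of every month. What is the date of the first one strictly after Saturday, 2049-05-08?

May 2049 starts on a Saturday, so its 1st Thursday is 2049-05-06 (5 days in).
That is not after 2049-05-08, so look at June 2049.
June 2049 starts on a Tuesday, so its 1st Thursday is 2049-06-03 (2 days in).

2049-06-03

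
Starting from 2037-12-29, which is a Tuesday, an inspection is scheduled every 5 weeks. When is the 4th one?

The 4th occurrence is 3 intervals after the first: 3 × 35 = 105 days after 2037-12-29.
December has 31 days — 2 days to the end of December leaves 103.
January has 31 days (72 left).
February has 28 days (44 left).
March has 31 days (13 left).
13 days into April → 2038-04-13.

2038-04-13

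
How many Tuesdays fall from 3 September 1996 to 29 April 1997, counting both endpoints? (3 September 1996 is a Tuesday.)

3 September 1996 is a Tuesday; the first Tuesday on or after it is 3 September 1996.
From 3 September 1996 to 29 April 1997: 27 + 31 + 30 + 31 + 31 + 28 + 31 + 29 = 238 days (rest of September, October, November, December, January, February, March, April).
238 ÷ 7 = 34 full weeks with remainder 0, so 34 more Tuesdays after the first → 35.

35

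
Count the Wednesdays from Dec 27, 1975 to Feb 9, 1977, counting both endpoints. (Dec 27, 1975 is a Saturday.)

59

Dec 27, 1975 is a Saturday; the first Wednesday on or after it is Dec 31, 1975 (4 days later).
From Dec 31, 1975 to Feb 9, 1977: 0 + 366 + 40 = 406 days (rest of 1975, 1976, to Feb 9, 1977 in 1977).
406 ÷ 7 = 58 full weeks with remainder 0, so 58 more Wednesdays after the first → 59.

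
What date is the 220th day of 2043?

8 August 2043

January has 31 days (220 − 31 = 189 remain).
February has 28 days (189 − 28 = 161 remain).
March has 31 days (161 − 31 = 130 remain).
April has 30 days (130 − 30 = 100 remain).
May has 31 days (100 − 31 = 69 remain).
June has 30 days (69 − 30 = 39 remain).
July has 31 days (39 − 31 = 8 remain).
8 into August → August 8.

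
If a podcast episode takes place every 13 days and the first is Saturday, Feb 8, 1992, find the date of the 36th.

The 36th occurrence is 35 intervals after the first: 35 × 13 = 455 days after Feb 8, 1992.
Feb has 29 days — 21 days to the end of Feb leaves 434.
From end of Feb to end of 1992 is 306 days (128 left).
Jan has 31 days (97 left).
Feb has 28 days (69 left).
Mar has 31 days (38 left).
Apr has 30 days (8 left).
8 days into May → May 8, 1993.

May 8, 1993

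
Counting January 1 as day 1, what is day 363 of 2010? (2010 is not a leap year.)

29 December 2010

January has 31 days (363 − 31 = 332 remain).
February has 28 days (332 − 28 = 304 remain).
March has 31 days (304 − 31 = 273 remain).
April has 30 days (273 − 30 = 243 remain).
May has 31 days (243 − 31 = 212 remain).
June has 30 days (212 − 30 = 182 remain).
July has 31 days (182 − 31 = 151 remain).
August has 31 days (151 − 31 = 120 remain).
September has 30 days (120 − 30 = 90 remain).
October has 31 days (90 − 31 = 59 remain).
November has 30 days (59 − 30 = 29 remain).
29 into December → December 29.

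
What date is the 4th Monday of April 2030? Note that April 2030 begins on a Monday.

2030-04-22

April 2030 begins on a Monday, so the first Monday is April 1.
The 4th Monday is 3 weeks later: 1 + 21 = 22.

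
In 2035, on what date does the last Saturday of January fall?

January 27, 2035

The first Saturday of January 2035 is January 6.
January 2035 has 31 days. Adding weeks: 6, 13, 20, 27 — the last one ≤ 31 is the 27th.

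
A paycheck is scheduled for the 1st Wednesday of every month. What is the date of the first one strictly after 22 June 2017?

June 2017 starts on a Thursday, so its 1st Wednesday is 7 June 2017 (6 days in).
That is not after 22 June 2017, so look at July 2017.
July 2017 starts on a Saturday, so its 1st Wednesday is 5 July 2017 (4 days in).

5 July 2017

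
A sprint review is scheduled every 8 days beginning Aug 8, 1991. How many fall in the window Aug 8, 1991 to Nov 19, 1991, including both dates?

13

Occurrences land 8·i days after Aug 8, 1991 for i = 0, 1, 2, …
The window opens on the start date, so the first occurrence inside is #1 on Aug 8, 1991.
Nov 19, 1991 is 103 days after the start; 103 ÷ 8 = 12 remainder 7. Last occurrence in the window: #13 on Nov 12, 1991.
Occurrences #1 through #13: 13 in total.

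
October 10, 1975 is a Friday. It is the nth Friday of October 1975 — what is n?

2nd

Day 10 falls in week ⌈10/7⌉ of the month.
Days 1–7 hold the 1st Friday, 8–14 the 2nd, 15–21 the 3rd, 22–28 the 4th, 29–31 the 5th.
10 is in the range for the 2nd.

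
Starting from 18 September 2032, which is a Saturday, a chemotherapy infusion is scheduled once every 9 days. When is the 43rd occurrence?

The 43rd occurrence is 42 intervals after the first: 42 × 9 = 378 days after 18 September 2032.
September has 30 days — 12 days to the end of September leaves 366.
October has 31 days (335 left).
November has 30 days (305 left).
December has 31 days (274 left).
January has 31 days (243 left).
February has 28 days (215 left).
March has 31 days (184 left).
April has 30 days (154 left).
May has 31 days (123 left).
June has 30 days (93 left).
July has 31 days (62 left).
August has 31 days (31 left).
September has 30 days (1 left).
1 day into October → 1 October 2033.

1 October 2033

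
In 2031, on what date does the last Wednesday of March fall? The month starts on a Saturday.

March 26, 2031

March 2031 begins on a Saturday, so the first Wednesday is March 5 (4 days later).
March 2031 has 31 days. Adding weeks: 5, 12, 19, 26 — the last one ≤ 31 is the 26th.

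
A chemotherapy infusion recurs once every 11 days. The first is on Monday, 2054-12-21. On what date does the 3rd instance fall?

The 3rd occurrence is 2 intervals after the first: 2 × 11 = 22 days after 2054-12-21.
December has 31 days — 10 days to the end of December leaves 12.
12 days into January → 2055-01-12.

2055-01-12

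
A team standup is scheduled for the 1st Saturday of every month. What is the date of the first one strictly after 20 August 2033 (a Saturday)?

3 September 2033

August 2033 starts on a Monday, so its 1st Saturday is 6 August 2033 (5 days in).
That is not after 20 August 2033, so look at September 2033.
September 2033 starts on a Thursday, so its 1st Saturday is 3 September 2033 (2 days in).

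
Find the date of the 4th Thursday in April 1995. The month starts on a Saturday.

27 April 1995

April 1995 begins on a Saturday, so the first Thursday is April 6 (5 days later).
The 4th Thursday is 3 weeks later: 6 + 21 = 27.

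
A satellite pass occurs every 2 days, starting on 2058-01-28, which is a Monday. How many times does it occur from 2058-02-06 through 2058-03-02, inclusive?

Occurrences land 2·i days after 2058-01-28 for i = 0, 1, 2, …
2058-02-06 is 9 days after the start; 9 ÷ 2 = 4 remainder 1; since the remainder is 1, round up to i = 5. First occurrence in the window: #6 on 2058-02-07 (5×2 = 10 days in).
2058-03-02 is 33 days after the start; 33 ÷ 2 = 16 remainder 1. Last occurrence in the window: #17 on 2058-03-01.
Occurrences #6 through #17: 12 in total.

12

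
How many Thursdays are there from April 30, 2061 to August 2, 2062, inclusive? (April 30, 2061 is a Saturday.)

65

April 30, 2061 is a Saturday; the first Thursday on or after it is May 5, 2061 (5 days later).
From May 5, 2061 to August 2, 2062: 240 + 214 = 454 days (rest of 2061, to August 2, 2062 in 2062).
454 ÷ 7 = 64 full weeks with remainder 6, so 64 more Thursdays after the first → 65.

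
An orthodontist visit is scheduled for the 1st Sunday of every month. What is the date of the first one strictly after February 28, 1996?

March 3, 1996

February 1996 starts on a Thursday, so its 1st Sunday is February 4, 1996 (3 days in).
That is not after February 28, 1996, so look at March 1996.
March 1996 starts on a Friday, so its 1st Sunday is March 3, 1996 (2 days in).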